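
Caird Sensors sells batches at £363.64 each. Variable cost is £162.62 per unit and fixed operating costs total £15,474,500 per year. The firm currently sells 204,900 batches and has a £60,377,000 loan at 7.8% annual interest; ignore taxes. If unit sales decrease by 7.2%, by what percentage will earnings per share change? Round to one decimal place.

At 204,900 units, contribution = 204,900 × £201.02 = £41,188,998.00.
Operating income = contribution − fixed costs = £41,188,998.00 − £15,474,500 = £25,714,498.00.
After interest of £4,709,406.00, pre-tax earnings = £21,005,092.00.
Degree of combined leverage = contribution ÷ (EBIT − I) = £41,188,998.00 ÷ £21,005,092.00 = 1.9609.
EPS therefore changes by 1.9609 × (-7.2%) = -14.1%.

-14.1%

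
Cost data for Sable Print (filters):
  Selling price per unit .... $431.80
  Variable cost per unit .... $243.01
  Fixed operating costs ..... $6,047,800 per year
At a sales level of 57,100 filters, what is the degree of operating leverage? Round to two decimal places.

Contribution at this volume is 57,100 × $188.79 = $10,779,909.00.
Operating income = contribution − fixed costs = $10,779,909.00 − $6,047,800 = $4,732,109.00.
Degree of operating leverage = $10,779,909.00 / $4,732,109.00 = 2.2780.

2.28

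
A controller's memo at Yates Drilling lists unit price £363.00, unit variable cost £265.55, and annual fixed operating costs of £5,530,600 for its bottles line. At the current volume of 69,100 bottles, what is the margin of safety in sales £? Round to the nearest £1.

Each unit contributes £363.00 − £265.55 = £97.45. Break-even units = £5,530,600 ÷ £97.45 = 56,753.21; break-even revenue = 56,753.21 × £363.00 = £20,601,414.06.
Current sales = 69,100 × £363.00 = £25,083,300.00.
Margin of safety = £25,083,300.00 − £20,601,414.06 = £4,481,886.

£4,481,886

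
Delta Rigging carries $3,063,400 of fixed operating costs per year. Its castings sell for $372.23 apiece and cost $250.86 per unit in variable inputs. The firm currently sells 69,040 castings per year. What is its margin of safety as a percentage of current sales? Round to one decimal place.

Unit CM = price − variable cost = $372.23 − $250.86 = $121.37. Break-even units = $3,063,400 ÷ $121.37 = 25,240.17; break-even revenue = 25,240.17 × $372.23 = $9,395,150.22.
Actual sales revenue = 69,040 × $372.23 = $25,698,759.20.
Margin of safety = ($25,698,759.20 − $9,395,150.22) ÷ $25,698,759.20 = 63.4%.

63.4%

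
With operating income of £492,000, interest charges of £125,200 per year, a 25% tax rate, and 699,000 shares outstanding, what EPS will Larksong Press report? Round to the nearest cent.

£0.39

Interest = £125,200.00, so EBT = £492,000 − £125,200.00 = £366,800.00.
Net income = £366,800.00 × (1 − 0.25) = £275,100.00.
Per share: £275,100.00 / 699,000 shares = £0.39.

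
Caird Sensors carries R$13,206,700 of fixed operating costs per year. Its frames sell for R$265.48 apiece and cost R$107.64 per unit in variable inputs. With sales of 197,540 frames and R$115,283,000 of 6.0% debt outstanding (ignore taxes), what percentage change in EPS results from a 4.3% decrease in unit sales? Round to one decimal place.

-12.1%

Total contribution margin = 197,540 × R$157.84 = R$31,179,713.60.
EBIT = R$31,179,713.60 − R$13,206,700 = R$17,973,013.60.
After interest of R$6,916,980.00, pre-tax earnings = R$11,056,033.60.
Degree of combined leverage = contribution ÷ (EBIT − I) = R$31,179,713.60 ÷ R$11,056,033.60 = 2.8202.
EPS therefore changes by 2.8202 × (-4.3%) = -12.1%.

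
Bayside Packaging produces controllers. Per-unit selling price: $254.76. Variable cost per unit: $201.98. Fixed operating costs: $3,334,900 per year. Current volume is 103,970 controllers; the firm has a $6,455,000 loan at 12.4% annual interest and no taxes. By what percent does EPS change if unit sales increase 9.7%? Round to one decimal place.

+39.4%

At 103,970 units, contribution = 103,970 × $52.78 = $5,487,536.60.
EBIT = $5,487,536.60 − $3,334,900 = $2,152,636.60.
Interest = $800,420.00, so EBIT − I = $1,352,216.60.
DCL = total CM / (EBIT − I) = $5,487,536.60 / $1,352,216.60 = 4.0582.
EPS therefore changes by 4.0582 × (+9.7%) = +39.4%.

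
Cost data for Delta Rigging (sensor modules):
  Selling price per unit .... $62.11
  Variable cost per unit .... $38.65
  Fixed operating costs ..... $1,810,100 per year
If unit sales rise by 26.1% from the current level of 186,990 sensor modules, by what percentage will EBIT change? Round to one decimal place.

+44.4%

Total contribution margin = 186,990 × $23.46 = $4,386,785.40.
EBIT = $4,386,785.40 − $1,810,100 = $2,576,685.40.
So DOL = total CM / EBIT = $4,386,785.40 / $2,576,685.40 = 1.7025.
So EBIT moves 1.7025 × (+26.1%) = +44.4%.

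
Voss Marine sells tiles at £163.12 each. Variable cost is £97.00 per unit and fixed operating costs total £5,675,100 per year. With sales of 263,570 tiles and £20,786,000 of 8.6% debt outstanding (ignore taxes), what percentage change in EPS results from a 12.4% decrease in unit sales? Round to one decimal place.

Contribution at this volume is 263,570 × £66.12 = £17,427,248.40.
EBIT = £17,427,248.40 − £5,675,100 = £11,752,148.40.
After interest of £1,787,596.00, pre-tax earnings = £9,964,552.40.
Degree of combined leverage = contribution ÷ (EBIT − I) = £17,427,248.40 ÷ £9,964,552.40 = 1.7489.
EPS therefore changes by 1.7489 × (-12.4%) = -21.7%.

-21.7%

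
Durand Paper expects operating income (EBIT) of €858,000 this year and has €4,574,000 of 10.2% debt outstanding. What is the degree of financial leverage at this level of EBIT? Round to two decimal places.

2.19

Interest = €466,548.00.
Degree of financial leverage = EBIT / (EBIT − interest) = €858,000 / €391,452.00 = 2.1918.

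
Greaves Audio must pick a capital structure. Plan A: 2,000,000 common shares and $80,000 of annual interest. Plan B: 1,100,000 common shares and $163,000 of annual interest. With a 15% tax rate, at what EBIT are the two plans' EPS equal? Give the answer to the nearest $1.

$264,444

At indifference, (EBIT − 80,000)(1 − t)/2,000,000 = (EBIT − 163,000)(1 − t)/1,100,000.
Cancelling (1 − t) and cross-multiplying: 1,100,000·(EBIT − 80,000) = 2,000,000·(EBIT − 163,000).
Solving, EBIT = (163,000·2,000,000 − 80,000·1,100,000) / (2,000,000 − 1,100,000) = 238,000,000,000 / 900,000 = 264,444.44.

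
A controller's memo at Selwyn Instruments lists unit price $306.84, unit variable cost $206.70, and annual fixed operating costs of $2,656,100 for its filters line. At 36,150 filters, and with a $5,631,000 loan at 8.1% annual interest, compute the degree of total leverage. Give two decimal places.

Contribution at this volume is 36,150 × $100.14 = $3,620,061.00.
EBIT = $3,620,061.00 − $2,656,100 = $963,961.00. Interest = $456,111.00, so EBIT − I = $507,850.00.
DCL = contribution ÷ (EBIT − I) = $3,620,061.00 ÷ $507,850.00 = 7.1282.

7.13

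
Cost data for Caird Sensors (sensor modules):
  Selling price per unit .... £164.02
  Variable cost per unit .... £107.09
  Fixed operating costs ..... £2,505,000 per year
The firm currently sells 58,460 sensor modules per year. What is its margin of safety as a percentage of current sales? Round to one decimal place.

24.7%

Unit CM = price − variable cost = £164.02 − £107.09 = £56.93. Break-even units = £2,505,000 ÷ £56.93 = 44,001.41; break-even revenue = 44,001.41 × £164.02 = £7,217,110.49.
Actual sales revenue = 58,460 × £164.02 = £9,588,609.20.
Margin of safety = (£9,588,609.20 − £7,217,110.49) ÷ £9,588,609.20 = 24.7%.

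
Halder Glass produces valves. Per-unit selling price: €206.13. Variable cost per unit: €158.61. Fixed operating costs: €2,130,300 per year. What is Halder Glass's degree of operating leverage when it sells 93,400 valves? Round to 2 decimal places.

1.92

Total contribution margin = 93,400 × €47.52 = €4,438,368.00.
EBIT = €4,438,368.00 − €2,130,300 = €2,308,068.00.
DOL = contribution ÷ EBIT = €4,438,368.00 ÷ €2,308,068.00 = 1.9230.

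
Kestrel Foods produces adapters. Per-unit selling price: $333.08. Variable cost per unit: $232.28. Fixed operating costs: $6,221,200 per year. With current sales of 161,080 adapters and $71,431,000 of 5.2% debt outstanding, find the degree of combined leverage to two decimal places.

2.58

Total contribution margin = 161,080 × $100.80 = $16,236,864.00.
EBIT = $16,236,864.00 − $6,221,200 = $10,015,664.00. Interest = $3,714,412.00.
DOL = $16,236,864.00 ÷ $10,015,664.00 = 1.6211; DFL = $10,015,664.00 ÷ $6,301,252.00 = 1.5895.
DCL = DOL × DFL = 1.6211 × 1.5895 = 2.5767.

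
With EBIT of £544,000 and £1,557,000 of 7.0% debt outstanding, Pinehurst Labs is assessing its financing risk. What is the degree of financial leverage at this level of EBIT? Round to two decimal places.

Interest = £108,990.00.
DFL = EBIT ÷ (EBIT − I) = £544,000 ÷ (£544,000 − £108,990.00) = £544,000 ÷ £435,010.00 = 1.2505.

1.25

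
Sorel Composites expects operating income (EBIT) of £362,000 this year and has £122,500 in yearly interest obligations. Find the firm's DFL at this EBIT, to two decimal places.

Annual interest charges come to £122,500.00.
Degree of financial leverage = EBIT / (EBIT − interest) = £362,000 / £239,500.00 = 1.5115.

1.51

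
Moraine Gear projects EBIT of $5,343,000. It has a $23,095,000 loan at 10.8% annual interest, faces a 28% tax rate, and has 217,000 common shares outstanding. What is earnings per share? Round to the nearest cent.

Pre-tax income = $5,343,000 − $2,494,260.00 = $2,848,740.00.
After tax at 28%: net income = $2,848,740.00 × 0.72 = $2,051,092.80.
EPS = $2,051,092.80 ÷ 217,000 = $9.45.

$9.45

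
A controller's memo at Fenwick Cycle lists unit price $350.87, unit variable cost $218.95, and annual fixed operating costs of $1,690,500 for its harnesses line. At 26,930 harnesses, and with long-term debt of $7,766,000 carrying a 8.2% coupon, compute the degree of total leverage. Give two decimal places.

Contribution at this volume is 26,930 × $131.92 = $3,552,605.60.
Operating income = contribution − fixed costs = $3,552,605.60 − $1,690,500 = $1,862,105.60. Interest = $636,812.00, so EBIT − I = $1,225,293.60.
DCL = contribution ÷ (EBIT − I) = $3,552,605.60 ÷ $1,225,293.60 = 2.8994.

2.90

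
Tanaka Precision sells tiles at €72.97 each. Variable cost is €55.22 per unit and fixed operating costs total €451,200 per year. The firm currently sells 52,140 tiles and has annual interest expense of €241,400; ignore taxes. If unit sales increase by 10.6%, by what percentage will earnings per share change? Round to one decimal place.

At 52,140 units, contribution = 52,140 × €17.75 = €925,485.00.
EBIT = €925,485.00 − €451,200 = €474,285.00.
Interest = €241,400.00, so EBIT − I = €232,885.00.
DCL = total CM / (EBIT − I) = €925,485.00 / €232,885.00 = 3.9740.
EPS therefore changes by 3.9740 × (+10.6%) = +42.1%.

+42.1%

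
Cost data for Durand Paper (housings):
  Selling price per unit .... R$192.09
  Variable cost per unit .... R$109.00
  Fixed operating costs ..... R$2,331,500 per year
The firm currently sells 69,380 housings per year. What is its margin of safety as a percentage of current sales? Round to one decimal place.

Contribution margin per unit = R$192.09 − R$109.00 = R$83.09. Break-even units = R$2,331,500 ÷ R$83.09 = 28,059.94; break-even revenue = 28,059.94 × R$192.09 = R$5,390,032.92.
Current sales = 69,380 × R$192.09 = R$13,327,204.20.
Margin of safety = (R$13,327,204.20 − R$5,390,032.92) ÷ R$13,327,204.20 = 59.6%.

59.6%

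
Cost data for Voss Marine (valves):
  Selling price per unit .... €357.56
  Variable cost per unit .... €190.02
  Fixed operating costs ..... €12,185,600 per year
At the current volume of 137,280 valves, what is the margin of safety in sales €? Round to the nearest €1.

Unit CM = price − variable cost = €357.56 − €190.02 = €167.54. Break-even units = €12,185,600 ÷ €167.54 = 72,732.48; break-even revenue = 72,732.48 × €357.56 = €26,006,226.19.
Current sales = 137,280 × €357.56 = €49,085,836.80.
Margin of safety = €49,085,836.80 − €26,006,226.19 = €23,079,611.

€23,079,611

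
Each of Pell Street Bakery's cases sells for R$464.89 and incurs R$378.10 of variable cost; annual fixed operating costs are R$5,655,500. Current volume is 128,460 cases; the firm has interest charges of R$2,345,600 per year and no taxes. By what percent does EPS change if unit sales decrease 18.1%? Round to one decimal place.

Total contribution margin = 128,460 × R$86.79 = R$11,149,043.40.
Subtracting fixed costs: EBIT = R$11,149,043.40 − R$5,655,500 = R$5,493,543.40.
After interest of R$2,345,600.00, pre-tax earnings = R$3,147,943.40.
Degree of combined leverage = contribution ÷ (EBIT − I) = R$11,149,043.40 ÷ R$3,147,943.40 = 3.5417.
%ΔEPS = DCL × %ΔSales = 3.5417 × -18.1% = -64.1%.

-64.1%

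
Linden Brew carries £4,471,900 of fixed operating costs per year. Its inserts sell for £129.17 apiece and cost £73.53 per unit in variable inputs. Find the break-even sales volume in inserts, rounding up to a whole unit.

Unit CM = price − variable cost = £129.17 − £73.53 = £55.64.
Units to break even: £4,471,900 ÷ £55.64 = 80,372.03, rounded up to 80,373.

80,373 inserts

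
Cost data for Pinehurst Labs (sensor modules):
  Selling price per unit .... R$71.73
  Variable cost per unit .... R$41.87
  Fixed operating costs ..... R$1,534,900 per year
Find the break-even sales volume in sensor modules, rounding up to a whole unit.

Each unit contributes R$71.73 − R$41.87 = R$29.86.
Break-even Q = R$1,534,900 / R$29.86 = 51,403.22 → 51,404 sensor modules.

51,404 sensor modules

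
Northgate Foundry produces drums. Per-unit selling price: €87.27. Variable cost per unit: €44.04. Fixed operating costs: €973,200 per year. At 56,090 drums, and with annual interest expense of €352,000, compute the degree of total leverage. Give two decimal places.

2.21

Contribution at this volume is 56,090 × €43.23 = €2,424,770.70.
Subtracting fixed costs: EBIT = €2,424,770.70 − €973,200 = €1,451,570.70. Interest = €352,000.00.
DOL = €2,424,770.70 ÷ €1,451,570.70 = 1.6704; DFL = €1,451,570.70 ÷ €1,099,570.70 = 1.3201.
DCL = DOL × DFL = 1.6704 × 1.3201 = 2.2051.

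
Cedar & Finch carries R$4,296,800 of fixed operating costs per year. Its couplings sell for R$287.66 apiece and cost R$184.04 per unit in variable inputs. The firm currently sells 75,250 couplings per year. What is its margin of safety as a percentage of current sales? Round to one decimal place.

Each unit contributes R$287.66 − R$184.04 = R$103.62. Break-even units = R$4,296,800 ÷ R$103.62 = 41,466.90; break-even revenue = 41,466.90 × R$287.66 = R$11,928,367.96.
Actual sales revenue = 75,250 × R$287.66 = R$21,646,415.00.
Margin of safety = (R$21,646,415.00 − R$11,928,367.96) ÷ R$21,646,415.00 = 44.9%.

44.9%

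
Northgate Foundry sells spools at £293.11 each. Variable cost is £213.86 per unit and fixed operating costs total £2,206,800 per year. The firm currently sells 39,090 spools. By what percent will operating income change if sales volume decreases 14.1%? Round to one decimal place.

-49.0%

Total contribution margin = 39,090 × £79.25 = £3,097,882.50.
Subtracting fixed costs: EBIT = £3,097,882.50 − £2,206,800 = £891,082.50.
Degree of operating leverage = £3,097,882.50 / £891,082.50 = 3.4765.
%ΔEBIT = DOL × %ΔSales = 3.4765 × -14.1% = -49.0%.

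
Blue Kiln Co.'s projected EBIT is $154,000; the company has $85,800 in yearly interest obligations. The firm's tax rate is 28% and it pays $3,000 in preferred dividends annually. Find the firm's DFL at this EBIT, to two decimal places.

Annual interest charges come to $85,800.00.
Pre-tax preferred-dividend burden = $3,000 ÷ (1 − 0.28) = $4,166.67.
DFL = EBIT ÷ [EBIT − I − D_p/(1−t)] = $154,000 ÷ [$154,000 − $85,800.00 − $4,166.67] = $154,000 ÷ $64,033.33 = 2.4050.

2.40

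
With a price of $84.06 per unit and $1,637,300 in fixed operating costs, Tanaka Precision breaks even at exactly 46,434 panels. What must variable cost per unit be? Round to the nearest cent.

At break-even, FC = Q × (P − VC), so P − VC = $1,637,300 ÷ 46,434 = $35.2608.
Hence VC = price − CM = $84.06 − $35.2608 = $48.80.

$48.80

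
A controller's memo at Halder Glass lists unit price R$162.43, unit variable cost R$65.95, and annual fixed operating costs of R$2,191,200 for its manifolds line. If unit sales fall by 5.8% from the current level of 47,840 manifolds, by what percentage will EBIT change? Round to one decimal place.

Contribution at this volume is 47,840 × R$96.48 = R$4,615,603.20.
EBIT = R$4,615,603.20 − R$2,191,200 = R$2,424,403.20.
Degree of operating leverage = R$4,615,603.20 / R$2,424,403.20 = 1.9038.
Operating income changes by 1.9038 × -5.8% = -11.0%.

-11.0%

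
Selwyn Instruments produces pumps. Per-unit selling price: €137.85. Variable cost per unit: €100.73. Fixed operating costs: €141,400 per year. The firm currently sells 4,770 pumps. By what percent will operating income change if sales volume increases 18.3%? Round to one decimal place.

At 4,770 units, contribution = 4,770 × €37.12 = €177,062.40.
Operating income = contribution − fixed costs = €177,062.40 − €141,400 = €35,662.40.
Degree of operating leverage = €177,062.40 / €35,662.40 = 4.9650.
Operating income changes by 4.9650 × +18.3% = +90.9%.

+90.9%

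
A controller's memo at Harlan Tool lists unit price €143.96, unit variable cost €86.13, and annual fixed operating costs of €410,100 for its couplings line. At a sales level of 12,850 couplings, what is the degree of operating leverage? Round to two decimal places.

Total contribution margin = 12,850 × €57.83 = €743,115.50.
Operating income = contribution − fixed costs = €743,115.50 − €410,100 = €333,015.50.
Degree of operating leverage = €743,115.50 / €333,015.50 = 2.2315.

2.23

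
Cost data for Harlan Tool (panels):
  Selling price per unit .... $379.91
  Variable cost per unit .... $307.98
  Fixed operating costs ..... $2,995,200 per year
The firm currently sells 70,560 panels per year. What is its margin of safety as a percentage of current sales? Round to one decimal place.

Unit CM = price − variable cost = $379.91 − $307.98 = $71.93. Break-even units = $2,995,200 ÷ $71.93 = 41,640.48; break-even revenue = 41,640.48 × $379.91 = $15,819,636.20.
Current sales = 70,560 × $379.91 = $26,806,449.60.
Margin of safety = ($26,806,449.60 − $15,819,636.20) ÷ $26,806,449.60 = 41.0%.

41.0%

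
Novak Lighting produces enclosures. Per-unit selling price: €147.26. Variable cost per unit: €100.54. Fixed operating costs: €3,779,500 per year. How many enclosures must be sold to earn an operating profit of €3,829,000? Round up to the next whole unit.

162,854 enclosures

Contribution margin per unit = €147.26 − €100.54 = €46.72.
Units = (FC + target) / CM = (€3,779,500 + €3,829,000) / €46.72 = 162,853.17, so 162,854 enclosures.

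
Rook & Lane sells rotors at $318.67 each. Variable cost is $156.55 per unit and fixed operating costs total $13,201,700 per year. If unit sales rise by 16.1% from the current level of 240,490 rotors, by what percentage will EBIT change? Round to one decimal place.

At 240,490 units, contribution = 240,490 × $162.12 = $38,988,238.80.
Subtracting fixed costs: EBIT = $38,988,238.80 − $13,201,700 = $25,786,538.80.
Degree of operating leverage = $38,988,238.80 / $25,786,538.80 = 1.5120.
Operating income changes by 1.5120 × +16.1% = +24.3%.

+24.3%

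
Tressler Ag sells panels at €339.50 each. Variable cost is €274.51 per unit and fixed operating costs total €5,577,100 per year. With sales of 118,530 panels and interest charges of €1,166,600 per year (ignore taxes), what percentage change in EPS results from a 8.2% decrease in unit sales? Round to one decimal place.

-65.8%

At 118,530 units, contribution = 118,530 × €64.99 = €7,703,264.70.
EBIT = €7,703,264.70 − €5,577,100 = €2,126,164.70.
After interest of €1,166,600.00, pre-tax earnings = €959,564.70.
Degree of combined leverage = contribution ÷ (EBIT − I) = €7,703,264.70 ÷ €959,564.70 = 8.0279.
%ΔEPS = DCL × %ΔSales = 8.0279 × -8.2% = -65.8%.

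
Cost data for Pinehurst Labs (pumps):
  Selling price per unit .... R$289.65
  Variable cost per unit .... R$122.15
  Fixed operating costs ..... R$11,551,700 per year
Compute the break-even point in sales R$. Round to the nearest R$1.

Contribution margin per unit = R$289.65 − R$122.15 = R$167.50, a CM ratio of R$167.50 ÷ R$289.65 = 0.5783.
Break-even revenue = fixed costs × price ÷ CM = R$11,551,700 × R$289.65 ÷ R$167.50 = R$19,975,820.

R$19,975,820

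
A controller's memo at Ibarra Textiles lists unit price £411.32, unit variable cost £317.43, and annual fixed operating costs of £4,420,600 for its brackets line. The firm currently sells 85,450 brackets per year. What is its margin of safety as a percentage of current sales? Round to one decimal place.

44.9%

Contribution margin per unit = £411.32 − £317.43 = £93.89. Break-even units = £4,420,600 ÷ £93.89 = 47,082.76; break-even revenue = 47,082.76 × £411.32 = £19,366,079.37.
Current sales = 85,450 × £411.32 = £35,147,294.00.
Margin of safety = (£35,147,294.00 − £19,366,079.37) ÷ £35,147,294.00 = 44.9%.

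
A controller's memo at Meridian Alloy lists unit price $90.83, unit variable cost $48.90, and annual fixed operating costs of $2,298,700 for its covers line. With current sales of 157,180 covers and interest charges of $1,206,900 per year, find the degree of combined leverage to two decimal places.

2.14

At 157,180 units, contribution = 157,180 × $41.93 = $6,590,557.40.
Operating income = contribution − fixed costs = $6,590,557.40 − $2,298,700 = $4,291,857.40. Interest = $1,206,900.00, so EBIT − I = $3,084,957.40.
DCL = contribution ÷ (EBIT − I) = $6,590,557.40 ÷ $3,084,957.40 = 2.1364.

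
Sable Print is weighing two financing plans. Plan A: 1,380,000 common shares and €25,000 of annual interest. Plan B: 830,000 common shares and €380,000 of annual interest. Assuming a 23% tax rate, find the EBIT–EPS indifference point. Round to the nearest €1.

Set EPS_A = EPS_B: (EBIT − €25,000)(1 − 0.23) ÷ 1,380,000 = (EBIT − €380,000)(1 − 0.23) ÷ 830,000.
Cancelling (1 − t) and cross-multiplying: 830,000·(EBIT − 25,000) = 1,380,000·(EBIT − 380,000).
EBIT × (1,380,000 − 830,000) = 380,000 × 1,380,000 − 25,000 × 830,000 = 503,650,000,000, so EBIT = 503,650,000,000 ÷ 550,000 = 915,727.27.

€915,727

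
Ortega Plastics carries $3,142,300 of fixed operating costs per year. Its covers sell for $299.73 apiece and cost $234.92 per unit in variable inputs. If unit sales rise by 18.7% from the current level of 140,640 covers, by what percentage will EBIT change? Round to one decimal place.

Total contribution margin = 140,640 × $64.81 = $9,114,878.40.
Subtracting fixed costs: EBIT = $9,114,878.40 − $3,142,300 = $5,972,578.40.
Degree of operating leverage = $9,114,878.40 / $5,972,578.40 = 1.5261.
Operating income changes by 1.5261 × +18.7% = +28.5%.

+28.5%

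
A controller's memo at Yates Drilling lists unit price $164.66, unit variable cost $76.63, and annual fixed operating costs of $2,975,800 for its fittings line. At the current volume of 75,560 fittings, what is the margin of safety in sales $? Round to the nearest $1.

$6,875,480

Unit CM = price − variable cost = $164.66 − $76.63 = $88.03. Break-even units = $2,975,800 ÷ $88.03 = 33,804.38; break-even revenue = 33,804.38 × $164.66 = $5,566,230.01.
Actual sales revenue = 75,560 × $164.66 = $12,441,709.60.
Margin of safety = $12,441,709.60 − $5,566,230.01 = $6,875,480.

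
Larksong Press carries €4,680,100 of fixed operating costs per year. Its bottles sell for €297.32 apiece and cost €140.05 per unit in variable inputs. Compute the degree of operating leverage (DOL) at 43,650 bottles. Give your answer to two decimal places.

Total contribution margin = 43,650 × €157.27 = €6,864,835.50.
Subtracting fixed costs: EBIT = €6,864,835.50 − €4,680,100 = €2,184,735.50.
DOL = contribution ÷ EBIT = €6,864,835.50 ÷ €2,184,735.50 = 3.1422.

3.14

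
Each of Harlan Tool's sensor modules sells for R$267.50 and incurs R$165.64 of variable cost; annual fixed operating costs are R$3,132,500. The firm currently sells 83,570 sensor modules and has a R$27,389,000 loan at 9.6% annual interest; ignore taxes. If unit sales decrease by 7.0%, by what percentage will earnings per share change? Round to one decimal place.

Total contribution margin = 83,570 × R$101.86 = R$8,512,440.20.
Operating income = contribution − fixed costs = R$8,512,440.20 − R$3,132,500 = R$5,379,940.20.
After interest of R$2,629,344.00, pre-tax earnings = R$2,750,596.20.
DCL = total CM / (EBIT − I) = R$8,512,440.20 / R$2,750,596.20 = 3.0948.
%ΔEPS = DCL × %ΔSales = 3.0948 × -7.0% = -21.7%.

-21.7%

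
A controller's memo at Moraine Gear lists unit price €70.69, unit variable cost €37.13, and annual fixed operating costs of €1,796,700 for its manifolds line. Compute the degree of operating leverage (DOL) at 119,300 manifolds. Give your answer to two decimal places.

Contribution at this volume is 119,300 × €33.56 = €4,003,708.00.
Subtracting fixed costs: EBIT = €4,003,708.00 − €1,796,700 = €2,207,008.00.
Degree of operating leverage = €4,003,708.00 / €2,207,008.00 = 1.8141.

1.81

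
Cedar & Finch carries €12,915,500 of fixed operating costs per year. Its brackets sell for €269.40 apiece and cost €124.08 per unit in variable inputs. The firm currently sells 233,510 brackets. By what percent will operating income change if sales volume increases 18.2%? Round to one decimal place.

+29.4%

Total contribution margin = 233,510 × €145.32 = €33,933,673.20.
Operating income = contribution − fixed costs = €33,933,673.20 − €12,915,500 = €21,018,173.20.
DOL = contribution ÷ EBIT = €33,933,673.20 ÷ €21,018,173.20 = 1.6145.
%ΔEBIT = DOL × %ΔSales = 1.6145 × +18.2% = +29.4%.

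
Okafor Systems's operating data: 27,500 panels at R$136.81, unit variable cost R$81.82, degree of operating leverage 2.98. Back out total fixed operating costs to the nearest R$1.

At 27,500 units, contribution = 27,500 × R$54.99 = R$1,512,225.00.
Since DOL = CM ÷ EBIT, EBIT = R$1,512,225.00 ÷ 2.98 = R$507,458.05.
Fixed costs = CM − EBIT = R$1,512,225.00 − R$507,458.05 = R$1,004,767.

R$1,004,767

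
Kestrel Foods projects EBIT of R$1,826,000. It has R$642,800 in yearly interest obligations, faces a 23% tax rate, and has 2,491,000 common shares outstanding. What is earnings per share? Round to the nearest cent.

Interest = R$642,800.00, so EBT = R$1,826,000 − R$642,800.00 = R$1,183,200.00.
Net income = R$1,183,200.00 × (1 − 0.23) = R$911,064.00.
EPS = R$911,064.00 ÷ 2,491,000 = R$0.37.

R$0.37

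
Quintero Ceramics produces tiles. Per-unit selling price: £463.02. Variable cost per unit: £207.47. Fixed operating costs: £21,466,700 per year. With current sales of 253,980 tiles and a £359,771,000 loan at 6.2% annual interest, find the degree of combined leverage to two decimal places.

Contribution at this volume is 253,980 × £255.55 = £64,904,589.00.
Operating income = contribution − fixed costs = £64,904,589.00 − £21,466,700 = £43,437,889.00. Interest = £22,305,802.00, so EBIT − I = £21,132,087.00.
Degree of total leverage = total CM / (EBIT − interest) = £64,904,589.00 / £21,132,087.00 = 3.0714.

3.07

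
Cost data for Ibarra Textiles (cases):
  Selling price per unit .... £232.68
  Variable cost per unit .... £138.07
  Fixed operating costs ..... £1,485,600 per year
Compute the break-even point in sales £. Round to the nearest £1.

£3,653,624

CM per unit = £232.68 − £138.07 = £94.61; CM ratio = £94.61 / £232.68 = 0.4066.
Break-even revenue = fixed costs × price ÷ CM = £1,485,600 × £232.68 ÷ £94.61 = £3,653,624.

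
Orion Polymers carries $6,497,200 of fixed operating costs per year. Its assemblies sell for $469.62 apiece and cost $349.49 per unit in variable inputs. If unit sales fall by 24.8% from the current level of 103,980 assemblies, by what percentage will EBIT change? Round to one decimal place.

Contribution at this volume is 103,980 × $120.13 = $12,491,117.40.
Operating income = contribution − fixed costs = $12,491,117.40 − $6,497,200 = $5,993,917.40.
DOL = contribution ÷ EBIT = $12,491,117.40 ÷ $5,993,917.40 = 2.0840.
%ΔEBIT = DOL × %ΔSales = 2.0840 × -24.8% = -51.7%.

-51.7%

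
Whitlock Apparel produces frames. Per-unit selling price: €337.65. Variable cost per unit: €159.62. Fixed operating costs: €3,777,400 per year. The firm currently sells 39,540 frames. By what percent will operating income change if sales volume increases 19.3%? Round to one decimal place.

+41.7%

Total contribution margin = 39,540 × €178.03 = €7,039,306.20.
EBIT = €7,039,306.20 − €3,777,400 = €3,261,906.20.
Degree of operating leverage = €7,039,306.20 / €3,261,906.20 = 2.1580.
%ΔEBIT = DOL × %ΔSales = 2.1580 × +19.3% = +41.7%.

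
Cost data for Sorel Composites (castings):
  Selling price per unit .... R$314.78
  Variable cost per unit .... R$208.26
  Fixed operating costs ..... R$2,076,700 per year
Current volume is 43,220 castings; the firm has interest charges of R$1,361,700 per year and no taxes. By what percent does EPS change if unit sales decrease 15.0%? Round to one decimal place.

Total contribution margin = 43,220 × R$106.52 = R$4,603,794.40.
Operating income = contribution − fixed costs = R$4,603,794.40 − R$2,076,700 = R$2,527,094.40.
After interest of R$1,361,700.00, pre-tax earnings = R$1,165,394.40.
DCL = total CM / (EBIT − I) = R$4,603,794.40 / R$1,165,394.40 = 3.9504.
EPS therefore changes by 3.9504 × (-15.0%) = -59.3%.

-59.3%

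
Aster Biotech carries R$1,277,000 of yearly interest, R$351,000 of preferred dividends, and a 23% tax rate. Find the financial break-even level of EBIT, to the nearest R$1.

R$1,732,844

Preferred dividends are paid after tax, so their pre-tax equivalent is R$351,000 ÷ (1 − 0.23) = R$455,844.16.
Financial break-even EBIT = interest + D_p ÷ (1 − t) = R$1,277,000 + R$455,844.16 = R$1,732,844.16.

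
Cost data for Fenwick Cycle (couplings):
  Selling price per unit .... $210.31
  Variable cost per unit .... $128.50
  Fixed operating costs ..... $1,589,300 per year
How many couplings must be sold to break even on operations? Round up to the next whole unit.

19,427 couplings

Unit CM = price − variable cost = $210.31 − $128.50 = $81.81.
Units to break even: $1,589,300 ÷ $81.81 = 19,426.72, rounded up to 19,427.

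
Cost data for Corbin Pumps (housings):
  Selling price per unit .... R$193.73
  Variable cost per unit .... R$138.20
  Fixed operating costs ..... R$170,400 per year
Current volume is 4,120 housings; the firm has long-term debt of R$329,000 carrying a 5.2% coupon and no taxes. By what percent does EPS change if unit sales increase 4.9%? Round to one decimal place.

+27.2%

At 4,120 units, contribution = 4,120 × R$55.53 = R$228,783.60.
Subtracting fixed costs: EBIT = R$228,783.60 − R$170,400 = R$58,383.60.
Interest = R$17,108.00, so EBIT − I = R$41,275.60.
DCL = total CM / (EBIT − I) = R$228,783.60 / R$41,275.60 = 5.5428.
%ΔEPS = DCL × %ΔSales = 5.5428 × +4.9% = +27.2%.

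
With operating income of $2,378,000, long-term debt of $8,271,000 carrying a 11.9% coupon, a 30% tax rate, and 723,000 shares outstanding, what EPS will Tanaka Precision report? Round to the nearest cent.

$1.35

Pre-tax income = $2,378,000 − $984,249.00 = $1,393,751.00.
Net income = $1,393,751.00 × (1 − 0.30) = $975,625.70.
Per share: $975,625.70 / 723,000 shares = $1.35.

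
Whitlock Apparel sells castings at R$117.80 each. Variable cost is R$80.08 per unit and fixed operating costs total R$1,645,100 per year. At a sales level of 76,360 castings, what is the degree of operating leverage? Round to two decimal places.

Contribution at this volume is 76,360 × R$37.72 = R$2,880,299.20.
EBIT = R$2,880,299.20 − R$1,645,100 = R$1,235,199.20.
So DOL = total CM / EBIT = R$2,880,299.20 / R$1,235,199.20 = 2.3318.

2.33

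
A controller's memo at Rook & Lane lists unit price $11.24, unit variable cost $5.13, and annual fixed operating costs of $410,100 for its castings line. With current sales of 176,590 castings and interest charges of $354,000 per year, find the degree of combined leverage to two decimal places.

At 176,590 units, contribution = 176,590 × $6.11 = $1,078,964.90.
Subtracting fixed costs: EBIT = $1,078,964.90 − $410,100 = $668,864.90. Interest = $354,000.00, so EBIT − I = $314,864.90.
DCL = contribution ÷ (EBIT − I) = $1,078,964.90 ÷ $314,864.90 = 3.4268.

3.43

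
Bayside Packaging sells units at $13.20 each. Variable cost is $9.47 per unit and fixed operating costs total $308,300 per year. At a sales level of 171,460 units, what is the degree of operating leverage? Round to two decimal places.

At 171,460 units, contribution = 171,460 × $3.73 = $639,545.80.
EBIT = $639,545.80 − $308,300 = $331,245.80.
Degree of operating leverage = $639,545.80 / $331,245.80 = 1.9307.

1.93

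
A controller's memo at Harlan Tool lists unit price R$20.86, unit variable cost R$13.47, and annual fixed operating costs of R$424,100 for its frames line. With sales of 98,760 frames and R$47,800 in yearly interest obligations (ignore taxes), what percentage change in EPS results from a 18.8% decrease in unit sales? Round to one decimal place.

Contribution at this volume is 98,760 × R$7.39 = R$729,836.40.
EBIT = R$729,836.40 − R$424,100 = R$305,736.40.
Interest = R$47,800.00, so EBIT − I = R$257,936.40.
DCL = total CM / (EBIT − I) = R$729,836.40 / R$257,936.40 = 2.8295.
EPS therefore changes by 2.8295 × (-18.8%) = -53.2%.

-53.2%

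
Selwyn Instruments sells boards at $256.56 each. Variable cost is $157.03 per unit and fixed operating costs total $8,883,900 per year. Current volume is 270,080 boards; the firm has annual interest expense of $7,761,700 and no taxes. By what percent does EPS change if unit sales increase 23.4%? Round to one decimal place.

At 270,080 units, contribution = 270,080 × $99.53 = $26,881,062.40.
Operating income = contribution − fixed costs = $26,881,062.40 − $8,883,900 = $17,997,162.40.
Interest = $7,761,700.00, so EBIT − I = $10,235,462.40.
Degree of combined leverage = contribution ÷ (EBIT − I) = $26,881,062.40 ÷ $10,235,462.40 = 2.6263.
EPS therefore changes by 2.6263 × (+23.4%) = +61.5%.

+61.5%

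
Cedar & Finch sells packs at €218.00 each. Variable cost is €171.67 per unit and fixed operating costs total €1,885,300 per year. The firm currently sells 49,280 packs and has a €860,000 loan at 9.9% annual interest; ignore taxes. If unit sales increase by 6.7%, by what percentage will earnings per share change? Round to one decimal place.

+48.9%

Contribution at this volume is 49,280 × €46.33 = €2,283,142.40.
EBIT = €2,283,142.40 − €1,885,300 = €397,842.40.
After interest of €85,140.00, pre-tax earnings = €312,702.40.
Degree of combined leverage = contribution ÷ (EBIT − I) = €2,283,142.40 ÷ €312,702.40 = 7.3013.
EPS therefore changes by 7.3013 × (+6.7%) = +48.9%.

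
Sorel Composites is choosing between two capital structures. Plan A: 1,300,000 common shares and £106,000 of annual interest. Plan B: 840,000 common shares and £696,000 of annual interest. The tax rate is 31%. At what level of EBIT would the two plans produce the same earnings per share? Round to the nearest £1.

At indifference, (EBIT − 106,000)(1 − t)/1,300,000 = (EBIT − 696,000)(1 − t)/840,000.
Cancelling (1 − t) and cross-multiplying: 840,000·(EBIT − 106,000) = 1,300,000·(EBIT − 696,000).
Solving, EBIT = (696,000·1,300,000 − 106,000·840,000) / (1,300,000 − 840,000) = 815,760,000,000 / 460,000 = 1,773,391.30.

£1,773,391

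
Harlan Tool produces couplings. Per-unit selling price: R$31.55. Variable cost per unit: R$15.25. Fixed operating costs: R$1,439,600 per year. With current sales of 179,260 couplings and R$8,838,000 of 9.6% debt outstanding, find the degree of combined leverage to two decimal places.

At 179,260 units, contribution = 179,260 × R$16.30 = R$2,921,938.00.
EBIT = R$2,921,938.00 − R$1,439,600 = R$1,482,338.00. Interest = R$848,448.00, so EBIT − I = R$633,890.00.
Degree of total leverage = total CM / (EBIT − interest) = R$2,921,938.00 / R$633,890.00 = 4.6095.

4.61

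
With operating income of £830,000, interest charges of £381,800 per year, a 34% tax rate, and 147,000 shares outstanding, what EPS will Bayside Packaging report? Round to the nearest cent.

Interest = £381,800.00, so EBT = £830,000 − £381,800.00 = £448,200.00.
Net income = £448,200.00 × (1 − 0.34) = £295,812.00.
Per share: £295,812.00 / 147,000 shares = £2.01.

£2.01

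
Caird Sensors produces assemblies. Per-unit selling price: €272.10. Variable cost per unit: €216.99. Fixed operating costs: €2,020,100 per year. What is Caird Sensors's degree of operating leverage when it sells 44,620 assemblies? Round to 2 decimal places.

5.60

Total contribution margin = 44,620 × €55.11 = €2,459,008.20.
Operating income = contribution − fixed costs = €2,459,008.20 − €2,020,100 = €438,908.20.
DOL = contribution ÷ EBIT = €2,459,008.20 ÷ €438,908.20 = 5.6026.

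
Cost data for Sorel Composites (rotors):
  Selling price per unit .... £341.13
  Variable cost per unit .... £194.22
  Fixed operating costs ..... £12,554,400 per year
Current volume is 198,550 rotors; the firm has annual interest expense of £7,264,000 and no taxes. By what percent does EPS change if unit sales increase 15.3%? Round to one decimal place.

Contribution at this volume is 198,550 × £146.91 = £29,168,980.50.
Operating income = contribution − fixed costs = £29,168,980.50 − £12,554,400 = £16,614,580.50.
After interest of £7,264,000.00, pre-tax earnings = £9,350,580.50.
DCL = total CM / (EBIT − I) = £29,168,980.50 / £9,350,580.50 = 3.1195.
%ΔEPS = DCL × %ΔSales = 3.1195 × +15.3% = +47.7%.

+47.7%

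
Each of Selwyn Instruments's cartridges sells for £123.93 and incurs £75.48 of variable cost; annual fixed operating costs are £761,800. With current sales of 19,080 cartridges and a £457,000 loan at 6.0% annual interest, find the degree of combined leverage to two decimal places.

At 19,080 units, contribution = 19,080 × £48.45 = £924,426.00.
EBIT = £924,426.00 − £761,800 = £162,626.00. Interest = £27,420.00, so EBIT − I = £135,206.00.
Degree of total leverage = total CM / (EBIT − interest) = £924,426.00 / £135,206.00 = 6.8372.

6.84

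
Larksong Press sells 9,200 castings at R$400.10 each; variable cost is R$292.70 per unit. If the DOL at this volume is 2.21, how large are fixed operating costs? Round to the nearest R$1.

R$540,985

Contribution at this volume is 9,200 × R$107.40 = R$988,080.00.
DOL = contribution / EBIT, so EBIT = R$988,080.00 / 2.21 = R$447,095.02.
Fixed costs = CM − EBIT = R$988,080.00 − R$447,095.02 = R$540,985.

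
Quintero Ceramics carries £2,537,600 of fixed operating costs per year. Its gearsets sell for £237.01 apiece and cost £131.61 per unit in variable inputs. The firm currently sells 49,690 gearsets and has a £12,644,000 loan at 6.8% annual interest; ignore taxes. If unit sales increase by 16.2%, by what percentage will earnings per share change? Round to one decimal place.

Total contribution margin = 49,690 × £105.40 = £5,237,326.00.
EBIT = £5,237,326.00 − £2,537,600 = £2,699,726.00.
After interest of £859,792.00, pre-tax earnings = £1,839,934.00.
Degree of combined leverage = contribution ÷ (EBIT − I) = £5,237,326.00 ÷ £1,839,934.00 = 2.8465.
%ΔEPS = DCL × %ΔSales = 2.8465 × +16.2% = +46.1%.

+46.1%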